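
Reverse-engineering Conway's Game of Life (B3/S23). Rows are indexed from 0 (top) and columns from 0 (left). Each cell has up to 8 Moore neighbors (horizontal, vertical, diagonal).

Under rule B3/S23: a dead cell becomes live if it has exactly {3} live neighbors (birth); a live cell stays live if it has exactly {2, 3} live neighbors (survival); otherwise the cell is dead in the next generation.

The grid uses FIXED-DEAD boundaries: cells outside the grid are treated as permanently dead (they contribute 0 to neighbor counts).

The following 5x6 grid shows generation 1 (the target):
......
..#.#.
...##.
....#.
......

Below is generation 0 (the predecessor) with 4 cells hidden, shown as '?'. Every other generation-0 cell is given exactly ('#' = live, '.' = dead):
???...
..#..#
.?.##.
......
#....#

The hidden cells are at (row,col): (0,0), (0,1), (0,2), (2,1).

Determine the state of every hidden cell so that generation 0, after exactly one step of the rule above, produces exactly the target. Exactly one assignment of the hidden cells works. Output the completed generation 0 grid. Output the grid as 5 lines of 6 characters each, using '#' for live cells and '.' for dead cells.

Answer: ..#...
..#..#
...##.
......
#....#

Derivation:
Hidden generation-0 cells (in order): (0,0), (0,1), (0,2), (2,1).
A hidden cell only influences target cells in its own 3x3 neighborhood. Try each of the 2^4 = 16 assignments, step the completed generation 0 forward once under B3/S23, and compare with the target:
  (0,0)=. (0,1)=. (0,2)=. (2,1)=. -> step gives (1,2)='.' but target has '#' -> reject
  (0,0)=. (0,1)=. (0,2)=. (2,1)=# -> step gives (1,3)='#' but target has '.' -> reject
  (0,0)=. (0,1)=. (0,2)=# (2,1)=. -> step reproduces the target at every cell -> ACCEPT
  (0,0)=. (0,1)=. (0,2)=# (2,1)=# -> step gives (1,1)='#' but target has '.' -> reject
  (0,0)=. (0,1)=# (0,2)=. (2,1)=. -> step gives (1,3)='#' but target has '.' -> reject
  (0,0)=. (0,1)=# (0,2)=. (2,1)=# -> step gives (1,1)='#' but target has '.' -> reject
  (0,0)=. (0,1)=# (0,2)=# (2,1)=. -> step gives (0,1)='#' but target has '.' -> reject
  (0,0)=. (0,1)=# (0,2)=# (2,1)=# -> step gives (0,1)='#' but target has '.' -> reject
  (0,0)=# (0,1)=. (0,2)=. (2,1)=. -> step gives (1,2)='.' but target has '#' -> reject
  (0,0)=# (0,1)=. (0,2)=. (2,1)=# -> step gives (1,1)='#' but target has '.' -> reject
  (0,0)=# (0,1)=. (0,2)=# (2,1)=. -> step gives (0,1)='#' but target has '.' -> reject
  (0,0)=# (0,1)=. (0,2)=# (2,1)=# -> step gives (0,1)='#' but target has '.' -> reject
  (0,0)=# (0,1)=# (0,2)=. (2,1)=. -> step gives (0,1)='#' but target has '.' -> reject
  (0,0)=# (0,1)=# (0,2)=. (2,1)=# -> step gives (0,1)='#' but target has '.' -> reject
  (0,0)=# (0,1)=# (0,2)=# (2,1)=. -> step gives (0,1)='#' but target has '.' -> reject
  (0,0)=# (0,1)=# (0,2)=# (2,1)=# -> step gives (0,1)='#' but target has '.' -> reject
Unique solution: (0,0)=dead, (0,1)=dead, (0,2)=live, (2,1)=dead.
Check: live-neighbor counts of every cell in the completed generation 0:
021211
022431
012222
111232
010010
Applying B3/S23 to generation 0 with these counts gives:
......
..#.#.
...##.
....#.
......
which matches the target exactly.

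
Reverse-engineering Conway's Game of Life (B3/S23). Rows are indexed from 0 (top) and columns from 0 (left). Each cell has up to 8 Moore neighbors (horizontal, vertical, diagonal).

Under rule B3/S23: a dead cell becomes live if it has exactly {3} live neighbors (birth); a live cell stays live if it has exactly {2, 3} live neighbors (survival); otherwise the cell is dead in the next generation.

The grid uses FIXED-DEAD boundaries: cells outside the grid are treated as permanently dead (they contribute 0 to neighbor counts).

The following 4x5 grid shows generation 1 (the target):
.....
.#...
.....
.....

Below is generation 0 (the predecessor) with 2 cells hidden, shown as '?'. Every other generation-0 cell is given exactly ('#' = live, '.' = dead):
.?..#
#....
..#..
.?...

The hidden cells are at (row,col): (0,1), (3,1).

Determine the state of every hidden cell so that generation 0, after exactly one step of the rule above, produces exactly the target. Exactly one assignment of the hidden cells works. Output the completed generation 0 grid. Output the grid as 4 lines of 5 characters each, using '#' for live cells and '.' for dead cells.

Hidden generation-0 cells (in order): (0,1), (3,1).
A hidden cell only influences target cells in its own 3x3 neighborhood. Try each of the 2^2 = 4 assignments, step the completed generation 0 forward once under B3/S23, and compare with the target:
  (0,1)=. (3,1)=. -> step gives (1,1)='.' but target has '#' -> reject
  (0,1)=. (3,1)=# -> step gives (1,1)='.' but target has '#' -> reject
  (0,1)=# (3,1)=. -> step reproduces the target at every cell -> ACCEPT
  (0,1)=# (3,1)=# -> step gives (2,1)='#' but target has '.' -> reject
Unique solution: (0,1)=live, (3,1)=dead.
Check: live-neighbor counts of every cell in the completed generation 0:
21110
13221
12010
01110
Applying B3/S23 to generation 0 with these counts gives:
.....
.#...
.....
.....
which matches the target exactly.

Answer: .#..#
#....
..#..
.....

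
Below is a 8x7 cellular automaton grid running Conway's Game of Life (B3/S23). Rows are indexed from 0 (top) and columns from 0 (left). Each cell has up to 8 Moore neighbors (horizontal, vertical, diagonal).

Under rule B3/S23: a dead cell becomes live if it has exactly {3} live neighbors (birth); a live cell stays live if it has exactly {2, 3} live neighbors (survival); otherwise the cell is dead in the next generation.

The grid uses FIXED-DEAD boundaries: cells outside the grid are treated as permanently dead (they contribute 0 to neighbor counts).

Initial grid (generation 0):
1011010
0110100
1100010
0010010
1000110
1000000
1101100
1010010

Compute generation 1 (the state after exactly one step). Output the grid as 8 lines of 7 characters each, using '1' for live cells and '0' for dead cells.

Simulating step by step:
Generation 0 (given above): 23 live cells
Generation 1: 26 live cells
(generation 1 grid is the final answer)

Answer: 0011100
0000110
1001110
1000011
0100110
1001010
1011100
1011100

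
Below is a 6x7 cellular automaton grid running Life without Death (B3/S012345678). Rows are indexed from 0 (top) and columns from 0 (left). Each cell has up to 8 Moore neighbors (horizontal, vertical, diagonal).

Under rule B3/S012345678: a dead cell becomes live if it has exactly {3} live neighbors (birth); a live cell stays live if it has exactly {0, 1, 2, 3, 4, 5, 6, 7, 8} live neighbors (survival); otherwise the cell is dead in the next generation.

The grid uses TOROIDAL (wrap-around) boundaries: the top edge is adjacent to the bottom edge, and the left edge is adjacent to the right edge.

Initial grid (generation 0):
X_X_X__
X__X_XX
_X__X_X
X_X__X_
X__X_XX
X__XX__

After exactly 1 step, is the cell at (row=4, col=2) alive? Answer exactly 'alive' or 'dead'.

Answer: alive

Derivation:
Simulating step by step:
Generation 0 (given above): 20 live cells
Generation 1: 26 live cells
X_X_X__
X_XX_XX
_XXXX_X
X_XX_X_
X_XX_XX
X_XXX__

Cell (4,2) at generation 1: 1 -> alive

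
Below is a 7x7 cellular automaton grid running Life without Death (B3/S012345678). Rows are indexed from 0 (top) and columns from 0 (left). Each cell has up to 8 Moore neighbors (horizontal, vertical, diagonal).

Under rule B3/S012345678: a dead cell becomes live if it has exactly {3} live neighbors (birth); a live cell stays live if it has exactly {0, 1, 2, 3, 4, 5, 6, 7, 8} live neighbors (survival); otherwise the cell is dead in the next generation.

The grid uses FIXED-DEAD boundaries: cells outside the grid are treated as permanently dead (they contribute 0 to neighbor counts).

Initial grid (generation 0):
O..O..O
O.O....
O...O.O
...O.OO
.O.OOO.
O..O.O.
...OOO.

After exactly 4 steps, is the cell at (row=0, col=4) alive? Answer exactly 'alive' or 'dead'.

Simulating step by step:
Generation 0 (given above): 21 live cells
Generation 1: 28 live cells
OO.O..O
O.OO.O.
OO.OO.O
..OO.OO
.O.OOO.
O..O.OO
...OOO.
Generation 2: 32 live cells
OO.OO.O
O.OO.OO
OO.OO.O
O.OO.OO
.O.OOO.
O..O.OO
...OOOO
Generation 3: 33 live cells
OO.OO.O
O.OO.OO
OO.OO.O
O.OO.OO
OO.OOO.
O..O.OO
...OOOO
Generation 4: 34 live cells
OO.OO.O
O.OO.OO
OO.OO.O
O.OO.OO
OO.OOO.
OO.O.OO
...OOOO

Cell (0,4) at generation 4: 1 -> alive

Answer: alive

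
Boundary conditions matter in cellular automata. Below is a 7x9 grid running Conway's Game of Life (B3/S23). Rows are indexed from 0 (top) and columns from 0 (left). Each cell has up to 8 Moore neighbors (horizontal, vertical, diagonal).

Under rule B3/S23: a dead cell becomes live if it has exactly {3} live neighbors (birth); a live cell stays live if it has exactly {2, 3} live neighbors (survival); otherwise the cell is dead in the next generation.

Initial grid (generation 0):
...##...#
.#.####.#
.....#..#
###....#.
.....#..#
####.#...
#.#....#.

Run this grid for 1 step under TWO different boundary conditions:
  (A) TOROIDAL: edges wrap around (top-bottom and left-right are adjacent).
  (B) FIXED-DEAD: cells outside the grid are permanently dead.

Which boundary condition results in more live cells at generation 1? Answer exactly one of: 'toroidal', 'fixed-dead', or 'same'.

Answer: fixed-dead

Derivation:
Under TOROIDAL boundary, generation 1:
.#....#.#
..##..#.#
...#.#..#
##....##.
...##.#.#
#.###.#..
#........
Population = 24

Under FIXED-DEAD boundary, generation 1:
..##...#.
..##..#.#
#..#.#..#
.#....###
...##.#..
#.###.#..
#.##.....
Population = 26

Comparison: toroidal=24, fixed-dead=26 -> fixed-dead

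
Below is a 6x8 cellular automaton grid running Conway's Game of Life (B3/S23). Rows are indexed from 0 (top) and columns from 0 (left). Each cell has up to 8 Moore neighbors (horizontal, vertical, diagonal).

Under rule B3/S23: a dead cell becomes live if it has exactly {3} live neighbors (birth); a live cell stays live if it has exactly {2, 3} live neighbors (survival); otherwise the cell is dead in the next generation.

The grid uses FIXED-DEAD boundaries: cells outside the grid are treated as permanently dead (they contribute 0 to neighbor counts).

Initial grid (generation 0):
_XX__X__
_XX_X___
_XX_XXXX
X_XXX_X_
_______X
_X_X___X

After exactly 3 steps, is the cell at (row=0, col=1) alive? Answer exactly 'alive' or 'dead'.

Simulating step by step:
Generation 0 (given above): 21 live cells
Generation 1: 14 live cells
_XXX____
X___X___
X_____XX
__X_X___
_X__X_XX
________
Generation 2: 13 live cells
_XXX____
X_XX____
_X_X_X__
_X_X____
___X_X__
________
Generation 3: 9 live cells
_X_X____
X_______
XX_X____
___X____
__X_X___
________

Cell (0,1) at generation 3: 1 -> alive

Answer: alive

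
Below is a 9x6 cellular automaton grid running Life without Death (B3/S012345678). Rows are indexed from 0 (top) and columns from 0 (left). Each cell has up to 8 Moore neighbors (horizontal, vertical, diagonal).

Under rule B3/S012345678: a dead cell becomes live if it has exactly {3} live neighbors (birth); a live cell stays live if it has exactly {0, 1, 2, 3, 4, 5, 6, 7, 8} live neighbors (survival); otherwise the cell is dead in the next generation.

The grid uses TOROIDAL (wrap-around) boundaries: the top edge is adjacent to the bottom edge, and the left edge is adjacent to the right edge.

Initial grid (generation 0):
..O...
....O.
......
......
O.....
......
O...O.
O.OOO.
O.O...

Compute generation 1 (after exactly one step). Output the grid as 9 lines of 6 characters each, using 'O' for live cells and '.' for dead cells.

Answer: .OOO..
....O.
......
......
O.....
.....O
OO..O.
O.OOO.
O.O..O

Derivation:
Simulating step by step:
Generation 0 (given above): 11 live cells
Generation 1: 16 live cells
(generation 1 grid is the final answer)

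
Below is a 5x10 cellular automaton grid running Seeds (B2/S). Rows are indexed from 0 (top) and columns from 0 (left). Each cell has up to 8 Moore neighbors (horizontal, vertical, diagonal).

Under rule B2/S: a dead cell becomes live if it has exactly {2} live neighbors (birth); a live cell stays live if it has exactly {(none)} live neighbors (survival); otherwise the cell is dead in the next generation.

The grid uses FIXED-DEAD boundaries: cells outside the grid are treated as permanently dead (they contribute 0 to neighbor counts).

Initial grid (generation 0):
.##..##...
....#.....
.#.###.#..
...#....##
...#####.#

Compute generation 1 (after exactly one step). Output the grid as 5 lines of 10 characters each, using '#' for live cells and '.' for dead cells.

Answer: ...##.....
#......#..
......#..#
..........
..#.......

Derivation:
Simulating step by step:
Generation 0 (given above): 19 live cells
Generation 1: 7 live cells
(generation 1 grid is the final answer)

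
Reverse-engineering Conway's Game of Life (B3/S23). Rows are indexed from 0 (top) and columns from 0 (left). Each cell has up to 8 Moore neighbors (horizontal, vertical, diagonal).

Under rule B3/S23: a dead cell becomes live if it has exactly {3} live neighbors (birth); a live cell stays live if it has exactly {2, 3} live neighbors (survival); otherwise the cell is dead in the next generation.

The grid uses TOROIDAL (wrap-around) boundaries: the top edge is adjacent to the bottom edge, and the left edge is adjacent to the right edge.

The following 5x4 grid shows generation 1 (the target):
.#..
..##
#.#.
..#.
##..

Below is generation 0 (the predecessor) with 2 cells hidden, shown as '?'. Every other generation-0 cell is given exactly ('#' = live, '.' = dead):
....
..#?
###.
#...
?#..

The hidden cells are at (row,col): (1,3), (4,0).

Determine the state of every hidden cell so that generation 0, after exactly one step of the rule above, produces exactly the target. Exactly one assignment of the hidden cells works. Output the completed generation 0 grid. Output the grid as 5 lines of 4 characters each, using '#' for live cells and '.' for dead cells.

Answer: ....
..#.
###.
#...
##..

Derivation:
Hidden generation-0 cells (in order): (1,3), (4,0).
A hidden cell only influences target cells in its own 3x3 neighborhood. Try each of the 2^2 = 4 assignments, step the completed generation 0 forward once under B3/S23, and compare with the target:
  (1,3)=. (4,0)=. -> step gives (0,1)='.' but target has '#' -> reject
  (1,3)=. (4,0)=# -> step reproduces the target at every cell -> ACCEPT
  (1,3)=# (4,0)=. -> step gives (0,1)='.' but target has '#' -> reject
  (1,3)=# (4,0)=# -> step gives (0,0)='#' but target has '.' -> reject
Unique solution: (1,3)=dead, (4,0)=live.
Check: live-neighbor counts of every cell in the completed generation 0:
2322
2423
2424
4634
2212
Applying B3/S23 to generation 0 with these counts gives:
.#..
..##
#.#.
..#.
##..
which matches the target exactly.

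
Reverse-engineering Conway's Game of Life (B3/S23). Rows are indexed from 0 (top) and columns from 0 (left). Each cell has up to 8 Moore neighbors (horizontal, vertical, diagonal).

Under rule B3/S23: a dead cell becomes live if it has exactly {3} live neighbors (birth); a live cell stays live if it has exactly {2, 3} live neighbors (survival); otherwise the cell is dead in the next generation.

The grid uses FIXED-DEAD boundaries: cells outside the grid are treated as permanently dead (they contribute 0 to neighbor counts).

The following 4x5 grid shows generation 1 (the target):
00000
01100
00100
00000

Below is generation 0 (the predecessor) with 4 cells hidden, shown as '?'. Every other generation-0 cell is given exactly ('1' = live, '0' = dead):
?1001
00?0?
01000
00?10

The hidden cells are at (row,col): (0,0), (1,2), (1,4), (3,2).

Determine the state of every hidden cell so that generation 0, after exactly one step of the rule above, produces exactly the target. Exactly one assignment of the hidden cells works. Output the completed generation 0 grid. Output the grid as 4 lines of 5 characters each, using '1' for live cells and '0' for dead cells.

Answer: 01001
00100
01000
00010

Derivation:
Hidden generation-0 cells (in order): (0,0), (1,2), (1,4), (3,2).
A hidden cell only influences target cells in its own 3x3 neighborhood. Try each of the 2^4 = 16 assignments, step the completed generation 0 forward once under B3/S23, and compare with the target:
  (0,0)=0 (1,2)=0 (1,4)=0 (3,2)=0 -> step gives (1,1)='0' but target has '1' -> reject
  (0,0)=0 (1,2)=0 (1,4)=0 (3,2)=1 -> step gives (1,1)='0' but target has '1' -> reject
  (0,0)=0 (1,2)=0 (1,4)=1 (3,2)=0 -> step gives (1,1)='0' but target has '1' -> reject
  (0,0)=0 (1,2)=0 (1,4)=1 (3,2)=1 -> step gives (1,1)='0' but target has '1' -> reject
  (0,0)=0 (1,2)=1 (1,4)=0 (3,2)=0 -> step reproduces the target at every cell -> ACCEPT
  (0,0)=0 (1,2)=1 (1,4)=0 (3,2)=1 -> step gives (2,1)='1' but target has '0' -> reject
  (0,0)=0 (1,2)=1 (1,4)=1 (3,2)=0 -> step gives (0,3)='1' but target has '0' -> reject
  (0,0)=0 (1,2)=1 (1,4)=1 (3,2)=1 -> step gives (0,3)='1' but target has '0' -> reject
  (0,0)=1 (1,2)=0 (1,4)=0 (3,2)=0 -> step gives (1,0)='1' but target has '0' -> reject
  (0,0)=1 (1,2)=0 (1,4)=0 (3,2)=1 -> step gives (1,0)='1' but target has '0' -> reject
  (0,0)=1 (1,2)=0 (1,4)=1 (3,2)=0 -> step gives (1,0)='1' but target has '0' -> reject
  (0,0)=1 (1,2)=0 (1,4)=1 (3,2)=1 -> step gives (1,0)='1' but target has '0' -> reject
  (0,0)=1 (1,2)=1 (1,4)=0 (3,2)=0 -> step gives (0,1)='1' but target has '0' -> reject
  (0,0)=1 (1,2)=1 (1,4)=0 (3,2)=1 -> step gives (0,1)='1' but target has '0' -> reject
  (0,0)=1 (1,2)=1 (1,4)=1 (3,2)=0 -> step gives (0,1)='1' but target has '0' -> reject
  (0,0)=1 (1,2)=1 (1,4)=1 (3,2)=1 -> step gives (0,1)='1' but target has '0' -> reject
Unique solution: (0,0)=dead, (1,2)=live, (1,4)=dead, (3,2)=dead.
Check: live-neighbor counts of every cell in the completed generation 0:
11220
23221
11321
11201
Applying B3/S23 to generation 0 with these counts gives:
00000
01100
00100
00000
which matches the target exactly.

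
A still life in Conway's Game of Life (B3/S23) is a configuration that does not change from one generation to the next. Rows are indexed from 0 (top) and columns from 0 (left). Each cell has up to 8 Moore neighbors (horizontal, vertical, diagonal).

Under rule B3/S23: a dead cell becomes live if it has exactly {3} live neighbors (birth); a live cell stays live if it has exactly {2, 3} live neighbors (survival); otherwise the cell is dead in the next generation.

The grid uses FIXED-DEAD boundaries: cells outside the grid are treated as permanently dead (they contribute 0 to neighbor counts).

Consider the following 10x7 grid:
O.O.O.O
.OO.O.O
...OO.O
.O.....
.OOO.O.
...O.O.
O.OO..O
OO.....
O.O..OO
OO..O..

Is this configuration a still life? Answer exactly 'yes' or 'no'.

Compute generation 1 and compare to generation 0 (given above):
Generation 1:
..O....
.OO.O.O
.O.OO..
.O...O.
.O.O...
.....OO
O.OOO..
O..O.OO
..O..O.
OO...O.
Cell (0,0) differs: gen0=1 vs gen1=0 -> NOT a still life.

Answer: no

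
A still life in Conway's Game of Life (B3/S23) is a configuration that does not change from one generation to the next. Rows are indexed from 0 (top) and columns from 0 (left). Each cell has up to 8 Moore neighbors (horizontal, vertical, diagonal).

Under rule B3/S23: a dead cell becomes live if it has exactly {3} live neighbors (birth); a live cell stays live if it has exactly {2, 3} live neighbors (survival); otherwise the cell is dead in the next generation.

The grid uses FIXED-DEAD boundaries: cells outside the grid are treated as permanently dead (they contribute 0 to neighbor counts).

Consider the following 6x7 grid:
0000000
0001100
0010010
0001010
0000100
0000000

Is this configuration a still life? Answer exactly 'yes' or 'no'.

Answer: yes

Derivation:
Compute generation 1 and compare to generation 0 (given above):
Generation 1:
0000000
0001100
0010010
0001010
0000100
0000000
The grids are IDENTICAL -> still life.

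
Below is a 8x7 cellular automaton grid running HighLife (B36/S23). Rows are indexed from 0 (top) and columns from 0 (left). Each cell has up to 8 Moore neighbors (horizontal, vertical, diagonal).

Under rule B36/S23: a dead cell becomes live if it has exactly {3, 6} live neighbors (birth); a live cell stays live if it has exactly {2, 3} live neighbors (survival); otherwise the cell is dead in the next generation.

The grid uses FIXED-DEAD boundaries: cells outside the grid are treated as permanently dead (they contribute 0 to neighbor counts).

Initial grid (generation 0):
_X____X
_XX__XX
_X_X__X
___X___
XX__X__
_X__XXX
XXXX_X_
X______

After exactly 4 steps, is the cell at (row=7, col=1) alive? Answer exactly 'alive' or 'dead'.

Simulating step by step:
Generation 0 (given above): 23 live cells
Generation 1: 30 live cells
_XX__XX
XX___XX
_X_XXXX
XX_XX__
XXXXX__
______X
X_XX_XX
X_X____
Generation 2: 20 live cells
XXX__XX
X__X___
___X__X
_______
X___XX_
X_____X
__XX_XX
__XX___
Generation 3: 23 live cells
XXX____
X__XXXX
_______
____XX_
_____X_
_X_X__X
_XXXXXX
__XXX__
Generation 4: 23 live cells
XXXXXX_
X_XXXX_
___X__X
____XX_
_____XX
_X_X__X
_X____X
_X_____

Cell (7,1) at generation 4: 1 -> alive

Answer: alive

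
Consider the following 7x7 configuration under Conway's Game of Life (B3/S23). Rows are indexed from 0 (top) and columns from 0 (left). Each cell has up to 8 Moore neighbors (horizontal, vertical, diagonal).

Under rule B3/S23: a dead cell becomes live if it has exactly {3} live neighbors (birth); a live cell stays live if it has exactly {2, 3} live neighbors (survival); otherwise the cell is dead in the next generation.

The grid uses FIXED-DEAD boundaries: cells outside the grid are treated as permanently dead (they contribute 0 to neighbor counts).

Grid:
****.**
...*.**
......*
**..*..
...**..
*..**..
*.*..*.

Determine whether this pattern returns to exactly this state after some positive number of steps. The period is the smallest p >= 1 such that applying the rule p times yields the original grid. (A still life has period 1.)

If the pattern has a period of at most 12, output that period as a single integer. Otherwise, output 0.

Answer: 0

Derivation:
Simulating and comparing each generation to the original:
Gen 0 (original, given above): 21 live cells
Gen 1: 22 live cells, differs from original
Gen 2: 18 live cells, differs from original
Gen 3: 18 live cells, differs from original
Gen 4: 15 live cells, differs from original
Gen 5: 8 live cells, differs from original
Gen 6: 8 live cells, differs from original
Gen 7: 7 live cells, differs from original
Gen 8: 8 live cells, differs from original
Gen 9: 11 live cells, differs from original
Gen 10: 10 live cells, differs from original
Gen 11: 14 live cells, differs from original
Gen 12: 9 live cells, differs from original
No period found within 12 steps.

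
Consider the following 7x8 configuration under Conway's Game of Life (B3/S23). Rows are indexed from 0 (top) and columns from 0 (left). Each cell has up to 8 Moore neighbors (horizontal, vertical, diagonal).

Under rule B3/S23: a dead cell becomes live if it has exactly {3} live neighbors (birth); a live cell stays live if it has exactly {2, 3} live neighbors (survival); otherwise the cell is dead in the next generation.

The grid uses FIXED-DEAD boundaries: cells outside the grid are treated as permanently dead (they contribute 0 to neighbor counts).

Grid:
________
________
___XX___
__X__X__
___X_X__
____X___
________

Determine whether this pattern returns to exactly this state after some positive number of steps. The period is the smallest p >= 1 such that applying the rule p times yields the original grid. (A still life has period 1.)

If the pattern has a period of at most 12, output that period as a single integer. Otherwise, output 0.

Answer: 1

Derivation:
Simulating and comparing each generation to the original:
Gen 0 (original, given above): 7 live cells
Gen 1: 7 live cells, MATCHES original -> period = 1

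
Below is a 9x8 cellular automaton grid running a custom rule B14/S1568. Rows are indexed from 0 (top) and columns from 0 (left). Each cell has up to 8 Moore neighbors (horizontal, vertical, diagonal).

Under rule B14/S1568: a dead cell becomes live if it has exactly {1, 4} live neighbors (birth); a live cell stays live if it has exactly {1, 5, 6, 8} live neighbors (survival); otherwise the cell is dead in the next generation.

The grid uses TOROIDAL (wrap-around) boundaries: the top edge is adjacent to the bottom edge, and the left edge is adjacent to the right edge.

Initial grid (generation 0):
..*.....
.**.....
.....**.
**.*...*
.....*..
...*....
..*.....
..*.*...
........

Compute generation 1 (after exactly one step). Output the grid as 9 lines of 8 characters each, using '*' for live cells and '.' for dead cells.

Answer: *.......
*...*..*
***..*..
.*....*.
........
.*.*.**.
...*.*..
..*..*..
....**..

Derivation:
Simulating step by step:
Generation 0 (given above): 14 live cells
Generation 1: 20 live cells
(generation 1 grid is the final answer)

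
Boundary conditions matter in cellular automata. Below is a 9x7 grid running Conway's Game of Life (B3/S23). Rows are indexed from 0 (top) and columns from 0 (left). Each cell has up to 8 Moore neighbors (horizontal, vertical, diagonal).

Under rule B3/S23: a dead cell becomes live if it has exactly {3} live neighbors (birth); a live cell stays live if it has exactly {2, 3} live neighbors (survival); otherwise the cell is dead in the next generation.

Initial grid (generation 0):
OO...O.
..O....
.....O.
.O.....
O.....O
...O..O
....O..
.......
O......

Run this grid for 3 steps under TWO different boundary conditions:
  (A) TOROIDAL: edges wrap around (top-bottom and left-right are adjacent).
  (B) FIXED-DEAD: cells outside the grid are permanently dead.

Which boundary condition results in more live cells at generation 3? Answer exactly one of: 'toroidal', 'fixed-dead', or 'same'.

Answer: toroidal

Derivation:
Under TOROIDAL boundary, generation 3:
.OO..OO
O....OO
.....OO
O.....O
.O.....
O.....O
O.....O
O.....O
OO....O
Population = 21

Under FIXED-DEAD boundary, generation 3:
.......
.......
.......
.......
.......
.......
.......
.......
.......
Population = 0

Comparison: toroidal=21, fixed-dead=0 -> toroidal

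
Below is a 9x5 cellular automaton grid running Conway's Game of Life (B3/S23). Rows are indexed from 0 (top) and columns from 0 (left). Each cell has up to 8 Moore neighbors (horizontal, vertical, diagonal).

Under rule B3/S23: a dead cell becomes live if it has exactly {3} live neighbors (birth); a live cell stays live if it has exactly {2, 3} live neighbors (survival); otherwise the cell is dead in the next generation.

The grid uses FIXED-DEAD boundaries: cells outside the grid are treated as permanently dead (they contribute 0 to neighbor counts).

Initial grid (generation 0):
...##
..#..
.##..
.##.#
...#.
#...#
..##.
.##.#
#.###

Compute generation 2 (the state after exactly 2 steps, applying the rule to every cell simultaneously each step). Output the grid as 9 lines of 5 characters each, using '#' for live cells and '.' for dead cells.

Answer: ..#..
..#..
.##..
.#.#.
.#..#
....#
....#
....#
...#.

Derivation:
Simulating step by step:
Generation 0 (given above): 20 live cells
Generation 1: 15 live cells
...#.
.##..
.....
.#...
.####
..#.#
..#.#
....#
..#.#
Generation 2: 12 live cells
(generation 2 grid is the final answer)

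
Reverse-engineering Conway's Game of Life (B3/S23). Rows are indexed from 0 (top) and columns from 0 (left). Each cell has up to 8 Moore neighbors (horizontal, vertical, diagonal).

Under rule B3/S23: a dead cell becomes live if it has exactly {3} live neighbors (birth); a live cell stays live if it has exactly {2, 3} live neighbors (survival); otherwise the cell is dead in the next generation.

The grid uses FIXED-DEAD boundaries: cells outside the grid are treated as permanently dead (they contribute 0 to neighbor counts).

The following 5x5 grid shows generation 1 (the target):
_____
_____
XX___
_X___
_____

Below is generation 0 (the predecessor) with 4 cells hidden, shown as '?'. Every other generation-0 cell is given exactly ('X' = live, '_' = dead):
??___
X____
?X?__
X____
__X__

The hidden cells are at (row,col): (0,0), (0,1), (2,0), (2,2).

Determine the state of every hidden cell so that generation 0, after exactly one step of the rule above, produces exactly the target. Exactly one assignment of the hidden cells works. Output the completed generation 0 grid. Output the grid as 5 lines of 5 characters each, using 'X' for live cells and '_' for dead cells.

Hidden generation-0 cells (in order): (0,0), (0,1), (2,0), (2,2).
A hidden cell only influences target cells in its own 3x3 neighborhood. Try each of the 2^4 = 16 assignments, step the completed generation 0 forward once under B3/S23, and compare with the target:
  (0,0)=_ (0,1)=_ (2,0)=_ (2,2)=_ -> step reproduces the target at every cell -> ACCEPT
  (0,0)=_ (0,1)=_ (2,0)=_ (2,2)=X -> step gives (1,1)='X' but target has '_' -> reject
  (0,0)=_ (0,1)=_ (2,0)=X (2,2)=_ -> step gives (1,0)='X' but target has '_' -> reject
  (0,0)=_ (0,1)=_ (2,0)=X (2,2)=X -> step gives (1,0)='X' but target has '_' -> reject
  (0,0)=_ (0,1)=X (2,0)=_ (2,2)=_ -> step gives (1,0)='X' but target has '_' -> reject
  (0,0)=_ (0,1)=X (2,0)=_ (2,2)=X -> step gives (1,0)='X' but target has '_' -> reject
  (0,0)=_ (0,1)=X (2,0)=X (2,2)=_ -> step gives (1,0)='X' but target has '_' -> reject
  (0,0)=_ (0,1)=X (2,0)=X (2,2)=X -> step gives (1,0)='X' but target has '_' -> reject
  (0,0)=X (0,1)=_ (2,0)=_ (2,2)=_ -> step gives (1,0)='X' but target has '_' -> reject
  (0,0)=X (0,1)=_ (2,0)=_ (2,2)=X -> step gives (1,0)='X' but target has '_' -> reject
  (0,0)=X (0,1)=_ (2,0)=X (2,2)=_ -> step gives (1,0)='X' but target has '_' -> reject
  (0,0)=X (0,1)=_ (2,0)=X (2,2)=X -> step gives (1,0)='X' but target has '_' -> reject
  (0,0)=X (0,1)=X (2,0)=_ (2,2)=_ -> step gives (0,0)='X' but target has '_' -> reject
  (0,0)=X (0,1)=X (2,0)=_ (2,2)=X -> step gives (0,0)='X' but target has '_' -> reject
  (0,0)=X (0,1)=X (2,0)=X (2,2)=_ -> step gives (0,0)='X' but target has '_' -> reject
  (0,0)=X (0,1)=X (2,0)=X (2,2)=X -> step gives (0,0)='X' but target has '_' -> reject
Unique solution: (0,0)=dead, (0,1)=dead, (2,0)=dead, (2,2)=dead.
Check: live-neighbor counts of every cell in the completed generation 0:
11000
12100
32100
13210
12010
Applying B3/S23 to generation 0 with these counts gives:
_____
_____
XX___
_X___
_____
which matches the target exactly.

Answer: _____
X____
_X___
X____
__X__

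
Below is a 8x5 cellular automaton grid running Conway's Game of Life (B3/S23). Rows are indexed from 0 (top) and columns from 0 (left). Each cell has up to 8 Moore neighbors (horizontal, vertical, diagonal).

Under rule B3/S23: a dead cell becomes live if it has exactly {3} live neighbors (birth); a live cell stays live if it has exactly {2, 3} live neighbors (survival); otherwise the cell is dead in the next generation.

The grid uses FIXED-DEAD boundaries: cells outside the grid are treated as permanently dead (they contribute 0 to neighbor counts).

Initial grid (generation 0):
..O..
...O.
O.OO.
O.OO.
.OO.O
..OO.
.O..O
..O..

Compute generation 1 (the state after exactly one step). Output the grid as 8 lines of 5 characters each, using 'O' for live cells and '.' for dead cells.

Simulating step by step:
Generation 0 (given above): 16 live cells
Generation 1: 8 live cells
(generation 1 grid is the final answer)

Answer: .....
.O.O.
....O
O...O
....O
....O
.O...
.....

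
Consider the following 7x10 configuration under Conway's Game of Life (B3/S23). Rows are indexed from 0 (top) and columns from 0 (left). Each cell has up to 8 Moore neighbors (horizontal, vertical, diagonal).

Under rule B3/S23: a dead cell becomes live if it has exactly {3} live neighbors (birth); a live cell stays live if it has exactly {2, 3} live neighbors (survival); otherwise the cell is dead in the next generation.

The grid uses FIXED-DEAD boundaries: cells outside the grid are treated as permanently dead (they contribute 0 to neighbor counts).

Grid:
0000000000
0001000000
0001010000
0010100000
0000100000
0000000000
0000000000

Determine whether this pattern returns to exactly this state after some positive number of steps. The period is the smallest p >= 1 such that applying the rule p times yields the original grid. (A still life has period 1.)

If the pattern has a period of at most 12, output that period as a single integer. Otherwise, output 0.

Answer: 2

Derivation:
Simulating and comparing each generation to the original:
Gen 0 (original, given above): 6 live cells
Gen 1: 6 live cells, differs from original
Gen 2: 6 live cells, MATCHES original -> period = 2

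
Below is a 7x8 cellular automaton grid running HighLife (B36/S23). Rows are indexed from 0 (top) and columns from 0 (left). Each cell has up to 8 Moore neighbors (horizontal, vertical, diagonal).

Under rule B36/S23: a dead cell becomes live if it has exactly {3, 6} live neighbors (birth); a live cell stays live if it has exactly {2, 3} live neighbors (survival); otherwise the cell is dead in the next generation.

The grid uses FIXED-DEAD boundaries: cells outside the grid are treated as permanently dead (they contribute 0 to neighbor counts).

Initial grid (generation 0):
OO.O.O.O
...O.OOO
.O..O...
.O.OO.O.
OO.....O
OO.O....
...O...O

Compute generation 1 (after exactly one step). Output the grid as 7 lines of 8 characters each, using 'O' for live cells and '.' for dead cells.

Answer: ..O..O.O
OO.O.O.O
.......O
.O.OOO..
...OO...
OO......
..O.....

Derivation:
Simulating step by step:
Generation 0 (given above): 23 live cells
Generation 1: 18 live cells
(generation 1 grid is the final answer)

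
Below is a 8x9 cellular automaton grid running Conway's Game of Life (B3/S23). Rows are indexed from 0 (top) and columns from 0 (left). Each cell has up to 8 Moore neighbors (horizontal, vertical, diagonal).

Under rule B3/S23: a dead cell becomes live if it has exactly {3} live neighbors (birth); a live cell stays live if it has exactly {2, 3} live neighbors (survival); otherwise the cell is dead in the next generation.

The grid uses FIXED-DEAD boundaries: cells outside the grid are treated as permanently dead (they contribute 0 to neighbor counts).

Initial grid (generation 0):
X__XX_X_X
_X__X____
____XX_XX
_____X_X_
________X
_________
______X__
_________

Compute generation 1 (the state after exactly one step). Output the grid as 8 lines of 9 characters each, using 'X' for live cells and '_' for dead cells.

Simulating step by step:
Generation 0 (given above): 15 live cells
Generation 1: 12 live cells
(generation 1 grid is the final answer)

Answer: ___XXX___
______X_X
____XX_XX
____XX_X_
_________
_________
_________
_________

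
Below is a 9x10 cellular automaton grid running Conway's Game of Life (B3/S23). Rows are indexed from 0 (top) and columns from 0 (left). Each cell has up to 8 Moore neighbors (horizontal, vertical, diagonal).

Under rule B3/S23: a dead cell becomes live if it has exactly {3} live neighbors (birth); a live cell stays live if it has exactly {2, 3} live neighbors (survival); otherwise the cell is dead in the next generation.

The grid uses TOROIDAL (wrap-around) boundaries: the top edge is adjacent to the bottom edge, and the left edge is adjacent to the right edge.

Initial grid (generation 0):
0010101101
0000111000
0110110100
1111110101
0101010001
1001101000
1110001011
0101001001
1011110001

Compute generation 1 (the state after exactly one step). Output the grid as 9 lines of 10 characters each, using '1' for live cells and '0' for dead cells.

Simulating step by step:
Generation 0 (given above): 45 live cells
Generation 1: 26 live cells
(generation 1 grid is the final answer)

Answer: 1110000111
0110000010
0000000110
0000000001
0000000011
0001101110
0000101010
0000001100
0000000101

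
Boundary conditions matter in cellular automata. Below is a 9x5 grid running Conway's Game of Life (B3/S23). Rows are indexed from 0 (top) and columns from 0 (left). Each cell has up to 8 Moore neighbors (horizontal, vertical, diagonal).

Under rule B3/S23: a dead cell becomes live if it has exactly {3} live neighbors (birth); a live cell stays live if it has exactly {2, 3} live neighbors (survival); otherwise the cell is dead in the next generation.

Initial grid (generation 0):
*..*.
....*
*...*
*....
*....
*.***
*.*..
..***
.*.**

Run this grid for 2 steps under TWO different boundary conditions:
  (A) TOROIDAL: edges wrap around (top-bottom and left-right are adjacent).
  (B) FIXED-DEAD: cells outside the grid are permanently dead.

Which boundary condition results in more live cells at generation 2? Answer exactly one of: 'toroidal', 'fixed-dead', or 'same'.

Under TOROIDAL boundary, generation 2:
.****
****.
**..*
.*...
*..*.
*.**.
.*..*
.....
.**..
Population = 21

Under FIXED-DEAD boundary, generation 2:
.....
.....
.....
**...
*..*.
.***.
...*.
.....
.....
Population = 8

Comparison: toroidal=21, fixed-dead=8 -> toroidal

Answer: toroidal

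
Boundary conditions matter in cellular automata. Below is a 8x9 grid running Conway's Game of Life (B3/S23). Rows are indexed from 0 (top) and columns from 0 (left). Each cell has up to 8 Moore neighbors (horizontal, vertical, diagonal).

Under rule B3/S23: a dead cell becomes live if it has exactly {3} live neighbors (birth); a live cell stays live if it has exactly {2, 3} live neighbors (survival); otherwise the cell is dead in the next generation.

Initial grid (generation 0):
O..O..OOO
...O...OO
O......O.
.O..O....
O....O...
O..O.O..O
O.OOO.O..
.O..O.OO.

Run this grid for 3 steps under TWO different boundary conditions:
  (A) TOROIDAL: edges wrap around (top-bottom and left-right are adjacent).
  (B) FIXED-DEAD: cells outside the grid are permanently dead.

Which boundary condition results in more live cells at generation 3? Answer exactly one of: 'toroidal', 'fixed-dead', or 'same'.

Answer: toroidal

Derivation:
Under TOROIDAL boundary, generation 3:
.O...O...
.....O...
OOO.....O
.....OO..
.......O.
.OO.....O
O.O...OOO
O.....OO.
Population = 21

Under FIXED-DEAD boundary, generation 3:
.........
.........
.........
.....O...
O.O...O..
.O....O..
O......O.
.OOOOOO..
Population = 14

Comparison: toroidal=21, fixed-dead=14 -> toroidal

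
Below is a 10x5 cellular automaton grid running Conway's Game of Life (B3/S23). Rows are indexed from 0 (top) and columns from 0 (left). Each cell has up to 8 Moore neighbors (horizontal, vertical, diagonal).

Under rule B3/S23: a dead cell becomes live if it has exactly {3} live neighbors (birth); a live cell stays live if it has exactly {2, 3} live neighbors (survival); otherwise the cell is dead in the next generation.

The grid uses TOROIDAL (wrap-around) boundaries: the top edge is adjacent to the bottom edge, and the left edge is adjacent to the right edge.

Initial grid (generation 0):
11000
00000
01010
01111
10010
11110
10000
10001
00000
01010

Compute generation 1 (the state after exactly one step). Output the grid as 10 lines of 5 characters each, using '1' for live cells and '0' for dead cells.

Simulating step by step:
Generation 0 (given above): 19 live cells
Generation 1: 23 live cells
(generation 1 grid is the final answer)

Answer: 11100
11100
11011
01000
00000
10110
00110
10001
10001
11100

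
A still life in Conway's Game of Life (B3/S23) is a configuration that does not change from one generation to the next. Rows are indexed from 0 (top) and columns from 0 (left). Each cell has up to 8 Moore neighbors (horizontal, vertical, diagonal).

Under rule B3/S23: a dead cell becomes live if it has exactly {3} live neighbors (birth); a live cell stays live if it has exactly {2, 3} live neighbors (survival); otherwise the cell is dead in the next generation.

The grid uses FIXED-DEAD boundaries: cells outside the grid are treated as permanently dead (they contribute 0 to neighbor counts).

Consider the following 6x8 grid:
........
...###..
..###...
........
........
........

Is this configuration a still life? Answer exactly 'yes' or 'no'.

Answer: no

Derivation:
Compute generation 1 and compare to generation 0 (given above):
Generation 1:
....#...
..#..#..
..#..#..
...#....
........
........
Cell (0,4) differs: gen0=0 vs gen1=1 -> NOT a still life.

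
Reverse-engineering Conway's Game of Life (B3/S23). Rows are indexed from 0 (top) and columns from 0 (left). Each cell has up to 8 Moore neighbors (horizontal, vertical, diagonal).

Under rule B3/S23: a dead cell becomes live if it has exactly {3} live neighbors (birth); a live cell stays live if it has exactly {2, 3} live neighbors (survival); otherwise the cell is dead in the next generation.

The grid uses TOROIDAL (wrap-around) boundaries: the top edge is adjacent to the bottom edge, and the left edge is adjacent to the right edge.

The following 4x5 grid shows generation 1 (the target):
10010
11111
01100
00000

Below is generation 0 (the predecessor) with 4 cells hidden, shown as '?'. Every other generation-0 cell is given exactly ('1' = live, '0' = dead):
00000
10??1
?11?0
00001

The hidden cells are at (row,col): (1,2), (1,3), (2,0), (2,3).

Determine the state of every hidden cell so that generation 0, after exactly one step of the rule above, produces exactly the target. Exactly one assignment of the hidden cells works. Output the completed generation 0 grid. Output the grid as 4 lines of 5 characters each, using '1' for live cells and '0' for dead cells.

Answer: 00000
10011
01100
00001

Derivation:
Hidden generation-0 cells (in order): (1,2), (1,3), (2,0), (2,3).
A hidden cell only influences target cells in its own 3x3 neighborhood. Try each of the 2^4 = 16 assignments, step the completed generation 0 forward once under B3/S23, and compare with the target:
  (1,2)=0 (1,3)=0 (2,0)=0 (2,3)=0 -> step gives (0,3)='0' but target has '1' -> reject
  (1,2)=0 (1,3)=0 (2,0)=0 (2,3)=1 -> step gives (0,3)='0' but target has '1' -> reject
  (1,2)=0 (1,3)=0 (2,0)=1 (2,3)=0 -> step gives (0,3)='0' but target has '1' -> reject
  (1,2)=0 (1,3)=0 (2,0)=1 (2,3)=1 -> step gives (0,3)='0' but target has '1' -> reject
  (1,2)=0 (1,3)=1 (2,0)=0 (2,3)=0 -> step reproduces the target at every cell -> ACCEPT
  (1,2)=0 (1,3)=1 (2,0)=0 (2,3)=1 -> step gives (1,2)='0' but target has '1' -> reject
  (1,2)=0 (1,3)=1 (2,0)=1 (2,3)=0 -> step gives (1,1)='0' but target has '1' -> reject
  (1,2)=0 (1,3)=1 (2,0)=1 (2,3)=1 -> step gives (1,1)='0' but target has '1' -> reject
  (1,2)=1 (1,3)=0 (2,0)=0 (2,3)=0 -> step gives (0,4)='1' but target has '0' -> reject
  (1,2)=1 (1,3)=0 (2,0)=0 (2,3)=1 -> step gives (0,4)='1' but target has '0' -> reject
  (1,2)=1 (1,3)=0 (2,0)=1 (2,3)=0 -> step gives (0,4)='1' but target has '0' -> reject
  (1,2)=1 (1,3)=0 (2,0)=1 (2,3)=1 -> step gives (0,4)='1' but target has '0' -> reject
  (1,2)=1 (1,3)=1 (2,0)=0 (2,3)=0 -> step gives (0,3)='0' but target has '1' -> reject
  (1,2)=1 (1,3)=1 (2,0)=0 (2,3)=1 -> step gives (0,3)='0' but target has '1' -> reject
  (1,2)=1 (1,3)=1 (2,0)=1 (2,3)=0 -> step gives (0,3)='0' but target has '1' -> reject
  (1,2)=1 (1,3)=1 (2,0)=1 (2,3)=1 -> step gives (0,3)='0' but target has '1' -> reject
Unique solution: (1,2)=dead, (1,3)=live, (2,0)=dead, (2,3)=dead.
Check: live-neighbor counts of every cell in the completed generation 0:
31134
23322
42244
22220
Applying B3/S23 to generation 0 with these counts gives:
10010
11111
01100
00000
which matches the target exactly.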